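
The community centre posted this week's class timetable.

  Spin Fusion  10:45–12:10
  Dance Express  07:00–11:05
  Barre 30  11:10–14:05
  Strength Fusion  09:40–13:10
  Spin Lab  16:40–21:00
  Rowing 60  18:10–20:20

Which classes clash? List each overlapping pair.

Barre 30 & Spin Fusion, Barre 30 & Strength Fusion, Dance Express & Spin Fusion, Dance Express & Strength Fusion, Rowing 60 & Spin Lab, Spin Fusion & Strength Fusion

Two intervals overlap when each starts before the other ends.
Sorted by start: Dance Express, Strength Fusion, Spin Fusion, Barre 30, Spin Lab, Rowing 60.
Strength Fusion starts before Dance Express ends → Dance Express and Strength Fusion overlap.
Spin Fusion starts before Dance Express ends → Dance Express and Spin Fusion overlap.
Barre 30 starts after Dance Express ends, so nothing later overlaps Dance Express either.
Spin Fusion starts before Strength Fusion ends → Strength Fusion and Spin Fusion overlap.
Barre 30 starts before Strength Fusion ends → Strength Fusion and Barre 30 overlap.
Spin Lab starts after Strength Fusion ends, so nothing later overlaps Strength Fusion either.
Barre 30 starts before Spin Fusion ends → Spin Fusion and Barre 30 overlap.
Spin Lab starts after Spin Fusion ends, so nothing later overlaps Spin Fusion either.
Spin Lab starts after Barre 30 ends, so nothing later overlaps Barre 30 either.
Rowing 60 starts before Spin Lab ends → Spin Lab and Rowing 60 overlap.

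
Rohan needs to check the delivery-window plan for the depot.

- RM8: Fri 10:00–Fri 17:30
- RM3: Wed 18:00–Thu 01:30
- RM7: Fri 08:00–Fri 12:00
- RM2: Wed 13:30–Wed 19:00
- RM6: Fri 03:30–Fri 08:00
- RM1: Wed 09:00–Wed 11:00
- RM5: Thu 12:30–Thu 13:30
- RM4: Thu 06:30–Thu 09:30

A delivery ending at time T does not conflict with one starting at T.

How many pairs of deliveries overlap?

Check each pair: they overlap iff neither finishes before the other starts.
Sorted by start: RM1, RM2, RM3, RM4, RM5, RM6, RM7, RM8.
RM2 starts after RM1 ends; RM1 is clear from here.
RM3 starts before RM2 ends → RM2 and RM3 overlap.
RM4 starts after RM2 ends; RM2 is clear from here.
RM4 starts after RM3 ends; RM3 is clear from here.
RM5 starts after RM4 ends; RM4 is clear from here.
RM6 starts after RM5 ends; RM5 is clear from here.
RM7 starts exactly when RM6 ends (back-to-back, no overlap); RM6 is clear from here.
RM8 starts before RM7 ends → RM7 and RM8 overlap.
Overlapping pairs: RM2 & RM3, RM7 & RM8 — 2 in total.

2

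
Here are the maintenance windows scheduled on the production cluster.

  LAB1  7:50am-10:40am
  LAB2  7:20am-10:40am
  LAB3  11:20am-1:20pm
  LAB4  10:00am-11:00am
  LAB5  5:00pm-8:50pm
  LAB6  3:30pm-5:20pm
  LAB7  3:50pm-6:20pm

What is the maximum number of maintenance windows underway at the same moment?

3

Sort all start/end points and keep a running count:
7:20am start LAB2 → 1
7:50am start LAB1 → 2
10:00am start LAB4 → 3
10:40am end LAB1 → 2
10:40am end LAB2 → 1
11:00am end LAB4 → 0
11:20am start LAB3 → 1
1:20pm end LAB3 → 0
3:30pm start LAB6 → 1
3:50pm start LAB7 → 2
5:00pm start LAB5 → 3
5:20pm end LAB6 → 2
6:20pm end LAB7 → 1
8:50pm end LAB5 → 0
Peak is 3, at 10:00am (LAB1, LAB2, LAB4).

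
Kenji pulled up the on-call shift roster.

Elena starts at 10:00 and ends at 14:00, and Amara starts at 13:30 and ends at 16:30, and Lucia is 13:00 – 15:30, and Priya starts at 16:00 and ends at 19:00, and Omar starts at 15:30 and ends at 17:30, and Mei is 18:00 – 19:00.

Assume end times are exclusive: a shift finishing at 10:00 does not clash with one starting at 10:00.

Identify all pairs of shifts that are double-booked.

Sorted by start: Elena, Lucia, Amara, Omar, Priya, Mei.
Lucia starts before Elena ends → Elena and Lucia overlap.
Amara starts before Elena ends → Elena and Amara overlap.
Omar starts after Elena ends, so Elena has no further overlaps.
Amara starts before Lucia ends → Lucia and Amara overlap.
Omar starts exactly when Lucia ends (back-to-back, no overlap), so Lucia has no further overlaps.
Omar starts before Amara ends → Amara and Omar overlap.
Priya starts before Amara ends → Amara and Priya overlap.
Mei starts after Amara ends.
Priya starts before Omar ends → Omar and Priya overlap.
Mei starts after Omar ends.
Mei starts before Priya ends → Priya and Mei overlap.

Amara & Elena, Amara & Lucia, Amara & Omar, Amara & Priya, Elena & Lucia, Mei & Priya, Omar & Priya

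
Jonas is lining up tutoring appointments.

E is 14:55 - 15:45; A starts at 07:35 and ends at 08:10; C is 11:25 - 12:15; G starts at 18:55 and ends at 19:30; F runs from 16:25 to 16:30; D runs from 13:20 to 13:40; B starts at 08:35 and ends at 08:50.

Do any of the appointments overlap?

No

Sorted by start: A, B, C, D, E, F, G.
B starts after A ends — done with A.
C starts after B ends — done with B.
D starts after C ends — done with C.
E starts after D ends — done with D.
F starts after E ends — done with E.
G starts after F ends.
Every pair is clear; the schedule has no overlaps.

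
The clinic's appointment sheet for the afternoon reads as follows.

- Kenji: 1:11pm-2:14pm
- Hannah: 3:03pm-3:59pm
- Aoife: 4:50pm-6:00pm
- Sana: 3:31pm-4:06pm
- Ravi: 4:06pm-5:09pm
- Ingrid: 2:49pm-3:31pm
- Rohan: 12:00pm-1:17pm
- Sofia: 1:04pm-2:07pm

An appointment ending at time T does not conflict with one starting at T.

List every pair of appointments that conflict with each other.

Sorted by start: Rohan, Sofia, Kenji, Ingrid, Hannah, Sana, Ravi, Aoife.
Sofia starts before Rohan ends → Rohan and Sofia overlap.
Kenji starts before Rohan ends → Rohan and Kenji overlap.
Ingrid starts after Rohan ends, so Rohan has no further overlaps.
Kenji starts before Sofia ends → Sofia and Kenji overlap.
Ingrid starts after Sofia ends, so Sofia has no further overlaps.
Ingrid starts after Kenji ends, so Kenji has no further overlaps.
Hannah starts before Ingrid ends → Ingrid and Hannah overlap.
Sana starts exactly when Ingrid ends (back-to-back, no overlap), so Ingrid has no further overlaps.
Sana starts before Hannah ends → Hannah and Sana overlap.
Ravi starts after Hannah ends, so Hannah has no further overlaps.
Ravi starts exactly when Sana ends (back-to-back, no overlap), so Sana has no further overlaps.
Aoife starts before Ravi ends → Ravi and Aoife overlap.

Aoife & Ravi, Hannah & Ingrid, Hannah & Sana, Kenji & Rohan, Kenji & Sofia, Rohan & Sofia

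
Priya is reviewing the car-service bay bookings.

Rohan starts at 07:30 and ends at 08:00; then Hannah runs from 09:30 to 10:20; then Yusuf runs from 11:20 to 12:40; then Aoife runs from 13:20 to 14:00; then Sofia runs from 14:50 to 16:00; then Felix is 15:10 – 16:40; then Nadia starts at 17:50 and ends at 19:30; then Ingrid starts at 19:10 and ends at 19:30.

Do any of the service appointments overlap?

Yes

Sorted by start: Rohan, Hannah, Yusuf, Aoife, Sofia, Felix, Nadia, Ingrid.
Hannah starts after Rohan ends — done with Rohan.
Yusuf starts after Hannah ends — done with Hannah.
Aoife starts after Yusuf ends — done with Yusuf.
Sofia starts after Aoife ends — done with Aoife.
Felix starts before Sofia ends → Sofia and Felix overlap.
That's a conflict, so the schedule is not conflict-free.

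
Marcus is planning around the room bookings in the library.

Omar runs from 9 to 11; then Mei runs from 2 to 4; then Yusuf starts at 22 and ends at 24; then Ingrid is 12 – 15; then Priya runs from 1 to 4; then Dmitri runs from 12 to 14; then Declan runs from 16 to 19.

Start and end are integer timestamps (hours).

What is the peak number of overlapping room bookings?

Walk through starts and ends in time order (an end at T is processed before a start at T):
1 start Priya → 1
2 start Mei → 2
4 end Mei → 1
4 end Priya → 0
9 start Omar → 1
11 end Omar → 0
12 start Dmitri → 1
12 start Ingrid → 2
14 end Dmitri → 1
15 end Ingrid → 0
16 start Declan → 1
19 end Declan → 0
22 start Yusuf → 1
24 end Yusuf → 0
Peak is 2, at 2 (Mei, Priya).

2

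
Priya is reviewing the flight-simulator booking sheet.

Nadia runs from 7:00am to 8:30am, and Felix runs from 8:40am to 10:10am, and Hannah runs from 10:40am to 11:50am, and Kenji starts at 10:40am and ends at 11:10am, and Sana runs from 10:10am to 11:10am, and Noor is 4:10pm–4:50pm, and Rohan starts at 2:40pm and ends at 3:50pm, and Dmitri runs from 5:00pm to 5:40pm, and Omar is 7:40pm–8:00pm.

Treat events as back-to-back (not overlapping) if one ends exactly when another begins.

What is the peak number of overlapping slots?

Walk through starts and ends in time order (an end at T is processed before a start at T):
7:00am start Nadia → 1
8:30am end Nadia → 0
8:40am start Felix → 1
10:10am end Felix → 0
10:10am start Sana → 1
10:40am start Hannah → 2
10:40am start Kenji → 3
11:10am end Kenji → 2
11:10am end Sana → 1
11:50am end Hannah → 0
2:40pm start Rohan → 1
3:50pm end Rohan → 0
4:10pm start Noor → 1
4:50pm end Noor → 0
5:00pm start Dmitri → 1
5:40pm end Dmitri → 0
7:40pm start Omar → 1
8:00pm end Omar → 0
Peak is 3, at 10:40am (Hannah, Kenji, Sana).

3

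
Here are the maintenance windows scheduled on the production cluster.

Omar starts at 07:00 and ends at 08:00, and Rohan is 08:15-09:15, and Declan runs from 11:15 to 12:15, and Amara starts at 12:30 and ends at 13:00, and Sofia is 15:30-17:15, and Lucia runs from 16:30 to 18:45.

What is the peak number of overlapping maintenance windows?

2

Sort all start/end points and keep a running count:
07:00 start Omar → 1
08:00 end Omar → 0
08:15 start Rohan → 1
09:15 end Rohan → 0
11:15 start Declan → 1
12:15 end Declan → 0
12:30 start Amara → 1
13:00 end Amara → 0
15:30 start Sofia → 1
16:30 start Lucia → 2
17:15 end Sofia → 1
18:45 end Lucia → 0
Peak is 2, at 16:30 (Lucia, Sofia).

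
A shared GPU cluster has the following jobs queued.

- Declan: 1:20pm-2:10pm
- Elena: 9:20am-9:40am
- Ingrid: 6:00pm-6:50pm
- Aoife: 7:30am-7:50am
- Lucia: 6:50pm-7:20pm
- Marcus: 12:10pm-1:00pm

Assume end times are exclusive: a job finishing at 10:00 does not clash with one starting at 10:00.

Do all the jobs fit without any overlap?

Sorted by start: Aoife, Elena, Marcus, Declan, Ingrid, Lucia.
Elena starts after Aoife ends; Aoife is clear from here.
Marcus starts after Elena ends; Elena is clear from here.
Declan starts after Marcus ends; Marcus is clear from here.
Ingrid starts after Declan ends; Declan is clear from here.
Lucia starts exactly when Ingrid ends (back-to-back, no overlap).
Every pair is clear; the schedule has no overlaps.

Yes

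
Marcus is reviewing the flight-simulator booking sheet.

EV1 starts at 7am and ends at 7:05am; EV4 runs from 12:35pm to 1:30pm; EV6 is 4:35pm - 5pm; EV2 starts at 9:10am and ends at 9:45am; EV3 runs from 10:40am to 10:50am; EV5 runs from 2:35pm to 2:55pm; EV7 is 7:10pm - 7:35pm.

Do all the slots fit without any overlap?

Yes

Sorted by start: EV1, EV2, EV3, EV4, EV5, EV6, EV7.
EV2 starts after EV1 ends; EV1 is clear from here.
EV3 starts after EV2 ends; EV2 is clear from here.
EV4 starts after EV3 ends; EV3 is clear from here.
EV5 starts after EV4 ends; EV4 is clear from here.
EV6 starts after EV5 ends; EV5 is clear from here.
EV7 starts after EV6 ends.
Every pair is clear; the schedule has no overlaps.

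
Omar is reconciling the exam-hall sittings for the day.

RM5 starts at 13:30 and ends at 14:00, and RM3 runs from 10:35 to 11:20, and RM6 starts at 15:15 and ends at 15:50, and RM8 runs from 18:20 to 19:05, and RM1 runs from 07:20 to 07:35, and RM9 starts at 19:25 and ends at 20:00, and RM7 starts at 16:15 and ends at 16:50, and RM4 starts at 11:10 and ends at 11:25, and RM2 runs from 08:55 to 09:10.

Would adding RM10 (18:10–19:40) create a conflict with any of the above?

RM1: ends 07:35 at or before RM10 starts 18:10 → clear.
RM2: ends 09:10 at or before RM10 starts 18:10 → clear.
RM3: ends 11:20 at or before RM10 starts 18:10 → clear.
RM4: ends 11:25 at or before RM10 starts 18:10 → clear.
RM5: ends 14:00 at or before RM10 starts 18:10 → clear.
RM6: ends 15:50 at or before RM10 starts 18:10 → clear.
RM7: ends 16:50 at or before RM10 starts 18:10 → clear.
RM8: starts 18:20 before RM10 ends 19:40, and ends 19:05 after RM10 starts 18:10 → overlap.
RM9: starts 19:25 before RM10 ends 19:40, and ends 20:00 after RM10 starts 18:10 → overlap.
RM10 overlaps RM8, RM9.

Yes — it overlaps RM8, RM9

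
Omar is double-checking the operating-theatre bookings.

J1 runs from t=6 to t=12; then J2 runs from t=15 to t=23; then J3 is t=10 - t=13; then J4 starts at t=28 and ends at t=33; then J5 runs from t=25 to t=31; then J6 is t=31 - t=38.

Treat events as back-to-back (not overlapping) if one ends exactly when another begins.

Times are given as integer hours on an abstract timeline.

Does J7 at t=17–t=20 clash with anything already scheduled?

J1: ends t=12 at or before J7 starts t=17 → clear.
J3: ends t=13 at or before J7 starts t=17 → clear.
J2: starts t=15 before J7 ends t=20, and ends t=23 after J7 starts t=17 → overlap.
J5: starts t=25 at or after J7 ends t=20 → clear.
J4: starts t=28 at or after J7 ends t=20 → clear.
J6: starts t=31 at or after J7 ends t=20 → clear.
J7 overlaps J2.

Yes — it overlaps J2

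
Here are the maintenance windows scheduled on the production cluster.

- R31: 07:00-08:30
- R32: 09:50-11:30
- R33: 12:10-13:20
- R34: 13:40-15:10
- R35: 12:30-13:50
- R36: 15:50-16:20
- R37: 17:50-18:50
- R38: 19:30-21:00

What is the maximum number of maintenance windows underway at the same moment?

2

Walk through starts and ends in time order (an end at T is processed before a start at T):
07:00 start R31 → 1
08:30 end R31 → 0
09:50 start R32 → 1
11:30 end R32 → 0
12:10 start R33 → 1
12:30 start R35 → 2
13:20 end R33 → 1
13:40 start R34 → 2
13:50 end R35 → 1
15:10 end R34 → 0
15:50 start R36 → 1
16:20 end R36 → 0
17:50 start R37 → 1
18:50 end R37 → 0
19:30 start R38 → 1
21:00 end R38 → 0
Peak is 2, at 12:30 (R33, R35).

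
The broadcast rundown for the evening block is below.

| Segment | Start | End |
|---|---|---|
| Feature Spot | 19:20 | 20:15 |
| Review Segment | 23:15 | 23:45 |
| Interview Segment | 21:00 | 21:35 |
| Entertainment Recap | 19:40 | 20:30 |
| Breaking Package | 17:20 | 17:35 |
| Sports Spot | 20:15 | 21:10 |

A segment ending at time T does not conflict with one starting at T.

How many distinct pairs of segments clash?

Sorted by start: Breaking Package, Feature Spot, Entertainment Recap, Sports Spot, Interview Segment, Review Segment.
Feature Spot starts after Breaking Package ends, so nothing later overlaps Breaking Package either.
Entertainment Recap starts before Feature Spot ends → Feature Spot and Entertainment Recap overlap.
Sports Spot starts exactly when Feature Spot ends (back-to-back, no overlap), so nothing later overlaps Feature Spot either.
Sports Spot starts before Entertainment Recap ends → Entertainment Recap and Sports Spot overlap.
Interview Segment starts after Entertainment Recap ends, so nothing later overlaps Entertainment Recap either.
Interview Segment starts before Sports Spot ends → Sports Spot and Interview Segment overlap.
Review Segment starts after Sports Spot ends.
Review Segment starts after Interview Segment ends.
Overlapping pairs: Entertainment Recap & Feature Spot, Entertainment Recap & Sports Spot, Interview Segment & Sports Spot — 3 in total.

3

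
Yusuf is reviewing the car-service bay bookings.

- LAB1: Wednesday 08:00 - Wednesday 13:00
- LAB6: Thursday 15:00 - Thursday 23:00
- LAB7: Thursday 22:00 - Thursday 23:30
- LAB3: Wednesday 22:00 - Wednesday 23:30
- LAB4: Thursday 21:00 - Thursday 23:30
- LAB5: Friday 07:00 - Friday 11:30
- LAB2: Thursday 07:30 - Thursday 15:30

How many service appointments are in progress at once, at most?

Sweep the timeline, counting +1 at each start and −1 at each end (ends before starts at a tie):
Wednesday 08:00 start LAB1 → 1
Wednesday 13:00 end LAB1 → 0
Wednesday 22:00 start LAB3 → 1
Wednesday 23:30 end LAB3 → 0
Thursday 07:30 start LAB2 → 1
Thursday 15:00 start LAB6 → 2
Thursday 15:30 end LAB2 → 1
Thursday 21:00 start LAB4 → 2
Thursday 22:00 start LAB7 → 3
Thursday 23:00 end LAB6 → 2
Thursday 23:30 end LAB4 → 1
Thursday 23:30 end LAB7 → 0
Friday 07:00 start LAB5 → 1
Friday 11:30 end LAB5 → 0
Peak is 3, at Thursday 22:00 (LAB4, LAB6, LAB7).

3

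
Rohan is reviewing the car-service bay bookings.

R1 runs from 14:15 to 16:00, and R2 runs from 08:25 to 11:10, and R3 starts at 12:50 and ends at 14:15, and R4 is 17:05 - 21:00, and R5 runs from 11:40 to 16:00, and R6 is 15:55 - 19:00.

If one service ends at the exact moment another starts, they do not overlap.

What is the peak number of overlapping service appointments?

Sort all start/end points and keep a running count:
08:25 start R2 → 1
11:10 end R2 → 0
11:40 start R5 → 1
12:50 start R3 → 2
14:15 end R3 → 1
14:15 start R1 → 2
15:55 start R6 → 3
16:00 end R1 → 2
16:00 end R5 → 1
17:05 start R4 → 2
19:00 end R6 → 1
21:00 end R4 → 0
Peak is 3, at 15:55 (R1, R5, R6).

3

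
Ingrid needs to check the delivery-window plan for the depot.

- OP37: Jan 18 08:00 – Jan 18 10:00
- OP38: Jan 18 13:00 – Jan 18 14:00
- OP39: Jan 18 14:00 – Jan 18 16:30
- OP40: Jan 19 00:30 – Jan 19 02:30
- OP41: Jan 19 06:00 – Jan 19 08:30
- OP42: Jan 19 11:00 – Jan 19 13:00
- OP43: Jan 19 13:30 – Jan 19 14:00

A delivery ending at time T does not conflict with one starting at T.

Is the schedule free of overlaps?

Yes

Check each pair: they overlap iff neither finishes before the other starts.
Sorted by start: OP37, OP38, OP39, OP40, OP41, OP42, OP43.
OP38 starts after OP37 ends, so OP37 has no further overlaps.
OP39 starts exactly when OP38 ends (back-to-back, no overlap), so OP38 has no further overlaps.
OP40 starts after OP39 ends, so OP39 has no further overlaps.
OP41 starts after OP40 ends, so OP40 has no further overlaps.
OP42 starts after OP41 ends, so OP41 has no further overlaps.
OP43 starts after OP42 ends.
Every pair is clear; the schedule has no overlaps.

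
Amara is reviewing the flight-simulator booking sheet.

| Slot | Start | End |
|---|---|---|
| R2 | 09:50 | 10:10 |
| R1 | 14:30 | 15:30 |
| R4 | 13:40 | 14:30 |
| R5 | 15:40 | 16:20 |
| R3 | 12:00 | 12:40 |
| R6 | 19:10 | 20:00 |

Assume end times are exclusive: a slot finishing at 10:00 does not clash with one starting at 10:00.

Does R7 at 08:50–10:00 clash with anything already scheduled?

Yes — it overlaps R2

R2: starts 09:50 before R7 ends 10:00, and ends 10:10 after R7 starts 08:50 → overlap.
R3: starts 12:00 at or after R7 ends 10:00 → clear.
R4: starts 13:40 at or after R7 ends 10:00 → clear.
R1: starts 14:30 at or after R7 ends 10:00 → clear.
R5: starts 15:40 at or after R7 ends 10:00 → clear.
R6: starts 19:10 at or after R7 ends 10:00 → clear.
R7 overlaps R2.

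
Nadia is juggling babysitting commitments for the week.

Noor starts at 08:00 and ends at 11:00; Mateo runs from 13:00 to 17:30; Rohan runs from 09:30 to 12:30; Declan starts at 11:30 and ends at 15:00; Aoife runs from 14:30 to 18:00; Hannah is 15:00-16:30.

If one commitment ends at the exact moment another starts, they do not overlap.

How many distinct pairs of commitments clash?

Check each pair: they overlap iff neither finishes before the other starts.
Sorted by start: Noor, Rohan, Declan, Mateo, Aoife, Hannah.
Rohan starts before Noor ends → Noor and Rohan overlap.
Declan starts after Noor ends, so Noor has no further overlaps.
Declan starts before Rohan ends → Rohan and Declan overlap.
Mateo starts after Rohan ends, so Rohan has no further overlaps.
Mateo starts before Declan ends → Declan and Mateo overlap.
Aoife starts before Declan ends → Declan and Aoife overlap.
Hannah starts exactly when Declan ends (back-to-back, no overlap).
Aoife starts before Mateo ends → Mateo and Aoife overlap.
Hannah starts before Mateo ends → Mateo and Hannah overlap.
Hannah starts before Aoife ends → Aoife and Hannah overlap.
Overlapping pairs: Aoife & Declan, Aoife & Hannah, Aoife & Mateo, Declan & Mateo, Declan & Rohan, Hannah & Mateo, Noor & Rohan — 7 in total.

7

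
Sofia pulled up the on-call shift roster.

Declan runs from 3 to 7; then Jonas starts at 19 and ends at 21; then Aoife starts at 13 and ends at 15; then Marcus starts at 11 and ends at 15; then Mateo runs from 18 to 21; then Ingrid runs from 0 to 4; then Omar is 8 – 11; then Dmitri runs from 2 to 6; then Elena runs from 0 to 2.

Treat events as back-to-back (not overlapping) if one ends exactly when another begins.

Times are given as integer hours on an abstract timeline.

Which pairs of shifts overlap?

Sorted by start: Elena, Ingrid, Dmitri, Declan, Omar, Marcus, Aoife, Mateo, Jonas.
Ingrid starts before Elena ends → Elena and Ingrid overlap.
Dmitri starts exactly when Elena ends (back-to-back, no overlap) — done with Elena.
Dmitri starts before Ingrid ends → Ingrid and Dmitri overlap.
Declan starts before Ingrid ends → Ingrid and Declan overlap.
Omar starts after Ingrid ends — done with Ingrid.
Declan starts before Dmitri ends → Dmitri and Declan overlap.
Omar starts after Dmitri ends — done with Dmitri.
Omar starts after Declan ends — done with Declan.
Marcus starts exactly when Omar ends (back-to-back, no overlap) — done with Omar.
Aoife starts before Marcus ends → Marcus and Aoife overlap.
Mateo starts after Marcus ends — done with Marcus.
Mateo starts after Aoife ends — done with Aoife.
Jonas starts before Mateo ends → Mateo and Jonas overlap.

Aoife & Marcus, Declan & Dmitri, Declan & Ingrid, Dmitri & Ingrid, Elena & Ingrid, Jonas & Mateo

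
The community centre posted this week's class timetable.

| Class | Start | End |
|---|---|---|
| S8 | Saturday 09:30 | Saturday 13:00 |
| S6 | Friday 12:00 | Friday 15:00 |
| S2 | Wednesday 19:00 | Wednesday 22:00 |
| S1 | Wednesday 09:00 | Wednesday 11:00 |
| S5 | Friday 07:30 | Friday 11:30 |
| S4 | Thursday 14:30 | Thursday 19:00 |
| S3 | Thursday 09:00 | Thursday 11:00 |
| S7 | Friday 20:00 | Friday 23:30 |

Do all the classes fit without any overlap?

Yes

Sorted by start: S1, S2, S3, S4, S5, S6, S7, S8.
S2 starts after S1 ends, so S1 has no further overlaps.
S3 starts after S2 ends, so S2 has no further overlaps.
S4 starts after S3 ends, so S3 has no further overlaps.
S5 starts after S4 ends, so S4 has no further overlaps.
S6 starts after S5 ends, so S5 has no further overlaps.
S7 starts after S6 ends, so S6 has no further overlaps.
S8 starts after S7 ends.
Every pair is clear; the schedule has no overlaps.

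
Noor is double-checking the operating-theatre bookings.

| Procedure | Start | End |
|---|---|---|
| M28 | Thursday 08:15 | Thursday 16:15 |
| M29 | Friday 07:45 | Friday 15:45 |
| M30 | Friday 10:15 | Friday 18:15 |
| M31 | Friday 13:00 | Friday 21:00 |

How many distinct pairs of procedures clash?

Sorted by start: M28, M29, M30, M31.
M29 starts after M28 ends; M28 is clear from here.
M30 starts before M29 ends → M29 and M30 overlap.
M31 starts before M29 ends → M29 and M31 overlap.
M31 starts before M30 ends → M30 and M31 overlap.
Overlapping pairs: M29 & M30, M29 & M31, M30 & M31 — 3 in total.

3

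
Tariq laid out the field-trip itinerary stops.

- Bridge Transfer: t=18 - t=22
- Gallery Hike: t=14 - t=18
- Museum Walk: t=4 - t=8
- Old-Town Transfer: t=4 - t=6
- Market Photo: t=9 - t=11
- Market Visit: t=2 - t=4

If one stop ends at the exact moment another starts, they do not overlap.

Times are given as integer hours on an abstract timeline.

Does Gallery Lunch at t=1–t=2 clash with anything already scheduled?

No — it doesn't clash with anything

Market Visit: starts t=2 at or after Gallery Lunch ends t=2 → clear.
Old-Town Transfer: starts t=4 at or after Gallery Lunch ends t=2 → clear.
Museum Walk: starts t=4 at or after Gallery Lunch ends t=2 → clear.
Market Photo: starts t=9 at or after Gallery Lunch ends t=2 → clear.
Gallery Hike: starts t=14 at or after Gallery Lunch ends t=2 → clear.
Bridge Transfer: starts t=18 at or after Gallery Lunch ends t=2 → clear.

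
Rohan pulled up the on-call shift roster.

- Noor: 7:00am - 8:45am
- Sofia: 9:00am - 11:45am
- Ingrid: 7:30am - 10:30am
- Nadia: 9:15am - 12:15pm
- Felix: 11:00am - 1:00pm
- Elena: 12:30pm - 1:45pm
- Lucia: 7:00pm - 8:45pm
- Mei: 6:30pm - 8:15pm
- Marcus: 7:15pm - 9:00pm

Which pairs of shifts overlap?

Two intervals overlap when each starts before the other ends.
Sorted by start: Noor, Ingrid, Sofia, Nadia, Felix, Elena, Mei, Lucia, Marcus.
Ingrid starts before Noor ends → Noor and Ingrid overlap.
Sofia starts after Noor ends, so Noor has no further overlaps.
Sofia starts before Ingrid ends → Ingrid and Sofia overlap.
Nadia starts before Ingrid ends → Ingrid and Nadia overlap.
Felix starts after Ingrid ends, so Ingrid has no further overlaps.
Nadia starts before Sofia ends → Sofia and Nadia overlap.
Felix starts before Sofia ends → Sofia and Felix overlap.
Elena starts after Sofia ends, so Sofia has no further overlaps.
Felix starts before Nadia ends → Nadia and Felix overlap.
Elena starts after Nadia ends, so Nadia has no further overlaps.
Elena starts before Felix ends → Felix and Elena overlap.
Mei starts after Felix ends, so Felix has no further overlaps.
Mei starts after Elena ends, so Elena has no further overlaps.
Lucia starts before Mei ends → Mei and Lucia overlap.
Marcus starts before Mei ends → Mei and Marcus overlap.
Marcus starts before Lucia ends → Lucia and Marcus overlap.

Elena & Felix, Felix & Nadia, Felix & Sofia, Ingrid & Nadia, Ingrid & Noor, Ingrid & Sofia, Lucia & Marcus, Lucia & Mei, Marcus & Mei, Nadia & Sofia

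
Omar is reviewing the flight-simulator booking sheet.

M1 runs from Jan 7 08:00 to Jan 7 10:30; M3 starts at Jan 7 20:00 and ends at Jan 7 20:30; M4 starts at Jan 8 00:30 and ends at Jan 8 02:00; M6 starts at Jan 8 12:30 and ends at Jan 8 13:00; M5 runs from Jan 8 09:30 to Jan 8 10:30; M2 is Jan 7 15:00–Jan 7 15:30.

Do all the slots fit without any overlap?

Sorted by start: M1, M2, M3, M4, M5, M6.
M2 starts after M1 ends, so M1 has no further overlaps.
M3 starts after M2 ends, so M2 has no further overlaps.
M4 starts after M3 ends, so M3 has no further overlaps.
M5 starts after M4 ends, so M4 has no further overlaps.
M6 starts after M5 ends.
Every pair is clear; the schedule has no overlaps.

Yes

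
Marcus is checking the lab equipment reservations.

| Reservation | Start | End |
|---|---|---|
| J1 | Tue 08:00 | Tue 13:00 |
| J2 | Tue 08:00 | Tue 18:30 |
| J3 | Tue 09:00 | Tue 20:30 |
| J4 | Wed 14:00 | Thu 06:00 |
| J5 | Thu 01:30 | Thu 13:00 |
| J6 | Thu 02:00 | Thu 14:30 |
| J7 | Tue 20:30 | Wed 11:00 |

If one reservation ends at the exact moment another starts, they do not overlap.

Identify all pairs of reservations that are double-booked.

Sorted by start: J1, J2, J3, J7, J4, J5, J6.
J2 starts before J1 ends → J1 and J2 overlap.
J3 starts before J1 ends → J1 and J3 overlap.
J7 starts after J1 ends; J1 is clear from here.
J3 starts before J2 ends → J2 and J3 overlap.
J7 starts after J2 ends; J2 is clear from here.
J7 starts exactly when J3 ends (back-to-back, no overlap); J3 is clear from here.
J4 starts after J7 ends; J7 is clear from here.
J5 starts before J4 ends → J4 and J5 overlap.
J6 starts before J4 ends → J4 and J6 overlap.
J6 starts before J5 ends → J5 and J6 overlap.

J1 & J2, J1 & J3, J2 & J3, J4 & J5, J4 & J6, J5 & J6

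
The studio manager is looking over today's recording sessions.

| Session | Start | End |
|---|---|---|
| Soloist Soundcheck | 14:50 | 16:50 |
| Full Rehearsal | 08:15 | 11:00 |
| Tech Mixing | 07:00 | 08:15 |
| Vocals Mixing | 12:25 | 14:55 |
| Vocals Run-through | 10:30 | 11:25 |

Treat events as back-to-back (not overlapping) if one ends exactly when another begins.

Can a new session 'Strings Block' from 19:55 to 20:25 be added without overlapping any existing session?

Yes — the slot is free

Tech Mixing: ends 08:15 at or before Strings Block starts 19:55 → clear.
Full Rehearsal: ends 11:00 at or before Strings Block starts 19:55 → clear.
Vocals Run-through: ends 11:25 at or before Strings Block starts 19:55 → clear.
Vocals Mixing: ends 14:55 at or before Strings Block starts 19:55 → clear.
Soloist Soundcheck: ends 16:50 at or before Strings Block starts 19:55 → clear.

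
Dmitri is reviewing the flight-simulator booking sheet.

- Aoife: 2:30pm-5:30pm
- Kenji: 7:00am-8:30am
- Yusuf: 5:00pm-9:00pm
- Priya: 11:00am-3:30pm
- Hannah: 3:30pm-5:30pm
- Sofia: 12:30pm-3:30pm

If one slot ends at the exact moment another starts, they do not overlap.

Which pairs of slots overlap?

Aoife & Hannah, Aoife & Priya, Aoife & Sofia, Aoife & Yusuf, Hannah & Yusuf, Priya & Sofia

Sorted by start: Kenji, Priya, Sofia, Aoife, Hannah, Yusuf.
Priya starts after Kenji ends, so nothing later overlaps Kenji either.
Sofia starts before Priya ends → Priya and Sofia overlap.
Aoife starts before Priya ends → Priya and Aoife overlap.
Hannah starts exactly when Priya ends (back-to-back, no overlap), so nothing later overlaps Priya either.
Aoife starts before Sofia ends → Sofia and Aoife overlap.
Hannah starts exactly when Sofia ends (back-to-back, no overlap), so nothing later overlaps Sofia either.
Hannah starts before Aoife ends → Aoife and Hannah overlap.
Yusuf starts before Aoife ends → Aoife and Yusuf overlap.
Yusuf starts before Hannah ends → Hannah and Yusuf overlap.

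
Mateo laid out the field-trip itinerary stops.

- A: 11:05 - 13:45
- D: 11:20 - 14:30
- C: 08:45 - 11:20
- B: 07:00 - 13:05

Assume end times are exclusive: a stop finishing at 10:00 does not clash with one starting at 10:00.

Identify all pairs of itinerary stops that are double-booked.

Sorted by start: B, C, A, D.
C starts before B ends → B and C overlap.
A starts before B ends → B and A overlap.
D starts before B ends → B and D overlap.
A starts before C ends → C and A overlap.
D starts exactly when C ends (back-to-back, no overlap).
D starts before A ends → A and D overlap.

A & B, A & C, A & D, B & C, B & D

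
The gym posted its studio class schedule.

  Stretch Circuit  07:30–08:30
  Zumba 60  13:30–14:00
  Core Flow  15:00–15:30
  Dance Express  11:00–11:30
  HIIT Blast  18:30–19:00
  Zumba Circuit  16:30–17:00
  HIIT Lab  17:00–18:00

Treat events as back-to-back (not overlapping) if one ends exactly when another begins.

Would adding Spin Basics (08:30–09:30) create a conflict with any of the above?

No — it doesn't clash with anything

Stretch Circuit: ends 08:30 at or before Spin Basics starts 08:30 → clear.
Dance Express: starts 11:00 at or after Spin Basics ends 09:30 → clear.
Zumba 60: starts 13:30 at or after Spin Basics ends 09:30 → clear.
Core Flow: starts 15:00 at or after Spin Basics ends 09:30 → clear.
Zumba Circuit: starts 16:30 at or after Spin Basics ends 09:30 → clear.
HIIT Lab: starts 17:00 at or after Spin Basics ends 09:30 → clear.
HIIT Blast: starts 18:30 at or after Spin Basics ends 09:30 → clear.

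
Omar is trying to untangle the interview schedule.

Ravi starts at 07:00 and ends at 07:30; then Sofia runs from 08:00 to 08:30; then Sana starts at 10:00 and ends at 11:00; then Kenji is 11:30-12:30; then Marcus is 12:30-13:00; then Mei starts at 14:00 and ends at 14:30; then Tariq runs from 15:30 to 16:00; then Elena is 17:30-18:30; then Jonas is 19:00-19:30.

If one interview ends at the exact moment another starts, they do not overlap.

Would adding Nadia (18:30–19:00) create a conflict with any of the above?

No — it doesn't clash with anything

Ravi: ends 07:30 at or before Nadia starts 18:30 → clear.
Sofia: ends 08:30 at or before Nadia starts 18:30 → clear.
Sana: ends 11:00 at or before Nadia starts 18:30 → clear.
Kenji: ends 12:30 at or before Nadia starts 18:30 → clear.
Marcus: ends 13:00 at or before Nadia starts 18:30 → clear.
Mei: ends 14:30 at or before Nadia starts 18:30 → clear.
Tariq: ends 16:00 at or before Nadia starts 18:30 → clear.
Elena: ends 18:30 at or before Nadia starts 18:30 → clear.
Jonas: starts 19:00 at or after Nadia ends 19:00 → clear.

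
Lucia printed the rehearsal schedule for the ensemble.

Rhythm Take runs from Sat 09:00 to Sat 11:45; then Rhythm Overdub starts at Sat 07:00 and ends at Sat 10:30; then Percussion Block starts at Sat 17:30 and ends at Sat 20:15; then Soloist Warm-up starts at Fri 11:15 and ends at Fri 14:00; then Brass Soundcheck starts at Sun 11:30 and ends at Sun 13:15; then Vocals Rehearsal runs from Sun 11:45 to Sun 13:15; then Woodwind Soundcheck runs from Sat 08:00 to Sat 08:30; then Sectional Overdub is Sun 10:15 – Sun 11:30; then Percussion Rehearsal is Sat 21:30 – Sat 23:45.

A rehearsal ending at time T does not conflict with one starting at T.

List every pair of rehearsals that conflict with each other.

Sorted by start: Soloist Warm-up, Rhythm Overdub, Woodwind Soundcheck, Rhythm Take, Percussion Block, Percussion Rehearsal, Sectional Overdub, Brass Soundcheck, Vocals Rehearsal.
Rhythm Overdub starts after Soloist Warm-up ends, so nothing later overlaps Soloist Warm-up either.
Woodwind Soundcheck starts before Rhythm Overdub ends → Rhythm Overdub and Woodwind Soundcheck overlap.
Rhythm Take starts before Rhythm Overdub ends → Rhythm Overdub and Rhythm Take overlap.
Percussion Block starts after Rhythm Overdub ends, so nothing later overlaps Rhythm Overdub either.
Rhythm Take starts after Woodwind Soundcheck ends, so nothing later overlaps Woodwind Soundcheck either.
Percussion Block starts after Rhythm Take ends, so nothing later overlaps Rhythm Take either.
Percussion Rehearsal starts after Percussion Block ends, so nothing later overlaps Percussion Block either.
Sectional Overdub starts after Percussion Rehearsal ends, so nothing later overlaps Percussion Rehearsal either.
Brass Soundcheck starts exactly when Sectional Overdub ends (back-to-back, no overlap), so nothing later overlaps Sectional Overdub either.
Vocals Rehearsal starts before Brass Soundcheck ends → Brass Soundcheck and Vocals Rehearsal overlap.

Brass Soundcheck & Vocals Rehearsal, Rhythm Overdub & Rhythm Take, Rhythm Overdub & Woodwind Soundcheck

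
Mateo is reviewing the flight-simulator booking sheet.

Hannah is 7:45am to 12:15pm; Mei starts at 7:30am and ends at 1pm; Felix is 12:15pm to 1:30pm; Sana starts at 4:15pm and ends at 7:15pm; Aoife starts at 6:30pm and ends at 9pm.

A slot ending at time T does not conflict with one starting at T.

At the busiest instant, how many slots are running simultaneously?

Walk through starts and ends in time order (an end at T is processed before a start at T):
7:30am start Mei → 1
7:45am start Hannah → 2
12:15pm end Hannah → 1
12:15pm start Felix → 2
1pm end Mei → 1
1:30pm end Felix → 0
4:15pm start Sana → 1
6:30pm start Aoife → 2
7:15pm end Sana → 1
9pm end Aoife → 0
Peak is 2, at 7:45am (Hannah, Mei).

2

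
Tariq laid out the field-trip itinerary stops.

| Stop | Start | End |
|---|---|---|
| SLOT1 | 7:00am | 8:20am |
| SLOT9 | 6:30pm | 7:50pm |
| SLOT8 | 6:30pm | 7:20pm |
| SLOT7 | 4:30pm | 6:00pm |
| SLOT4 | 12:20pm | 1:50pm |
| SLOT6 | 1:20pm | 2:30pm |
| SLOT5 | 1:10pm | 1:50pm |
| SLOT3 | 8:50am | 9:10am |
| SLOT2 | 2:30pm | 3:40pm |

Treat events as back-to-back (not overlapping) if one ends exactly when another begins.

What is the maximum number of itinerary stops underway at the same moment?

3

Walk through starts and ends in time order (an end at T is processed before a start at T):
7:00am start SLOT1 → 1
8:20am end SLOT1 → 0
8:50am start SLOT3 → 1
9:10am end SLOT3 → 0
12:20pm start SLOT4 → 1
1:10pm start SLOT5 → 2
1:20pm start SLOT6 → 3
1:50pm end SLOT4 → 2
1:50pm end SLOT5 → 1
2:30pm end SLOT6 → 0
2:30pm start SLOT2 → 1
3:40pm end SLOT2 → 0
4:30pm start SLOT7 → 1
6:00pm end SLOT7 → 0
6:30pm start SLOT8 → 1
6:30pm start SLOT9 → 2
7:20pm end SLOT8 → 1
7:50pm end SLOT9 → 0
Peak is 3, at 1:20pm (SLOT4, SLOT5, SLOT6).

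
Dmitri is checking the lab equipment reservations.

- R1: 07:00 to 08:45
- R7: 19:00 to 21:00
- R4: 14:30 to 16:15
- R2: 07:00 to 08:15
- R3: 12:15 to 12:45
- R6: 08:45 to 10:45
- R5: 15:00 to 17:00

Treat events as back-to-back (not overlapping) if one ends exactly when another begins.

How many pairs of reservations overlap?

2

Sorted by start: R1, R2, R6, R3, R4, R5, R7.
R2 starts before R1 ends → R1 and R2 overlap.
R6 starts exactly when R1 ends (back-to-back, no overlap), so nothing later overlaps R1 either.
R6 starts after R2 ends, so nothing later overlaps R2 either.
R3 starts after R6 ends, so nothing later overlaps R6 either.
R4 starts after R3 ends, so nothing later overlaps R3 either.
R5 starts before R4 ends → R4 and R5 overlap.
R7 starts after R4 ends.
R7 starts after R5 ends.
Overlapping pairs: R1 & R2, R4 & R5 — 2 in total.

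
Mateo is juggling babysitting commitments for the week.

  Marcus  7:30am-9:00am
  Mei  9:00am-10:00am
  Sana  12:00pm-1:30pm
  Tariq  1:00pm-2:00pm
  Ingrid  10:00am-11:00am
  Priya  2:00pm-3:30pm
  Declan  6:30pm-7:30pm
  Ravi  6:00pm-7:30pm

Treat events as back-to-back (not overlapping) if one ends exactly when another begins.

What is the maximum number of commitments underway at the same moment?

Sweep the timeline, counting +1 at each start and −1 at each end (ends before starts at a tie):
7:30am start Marcus → 1
9:00am end Marcus → 0
9:00am start Mei → 1
10:00am end Mei → 0
10:00am start Ingrid → 1
11:00am end Ingrid → 0
12:00pm start Sana → 1
1:00pm start Tariq → 2
1:30pm end Sana → 1
2:00pm end Tariq → 0
2:00pm start Priya → 1
3:30pm end Priya → 0
6:00pm start Ravi → 1
6:30pm start Declan → 2
7:30pm end Declan → 1
7:30pm end Ravi → 0
Peak is 2, at 1:00pm (Sana, Tariq).

2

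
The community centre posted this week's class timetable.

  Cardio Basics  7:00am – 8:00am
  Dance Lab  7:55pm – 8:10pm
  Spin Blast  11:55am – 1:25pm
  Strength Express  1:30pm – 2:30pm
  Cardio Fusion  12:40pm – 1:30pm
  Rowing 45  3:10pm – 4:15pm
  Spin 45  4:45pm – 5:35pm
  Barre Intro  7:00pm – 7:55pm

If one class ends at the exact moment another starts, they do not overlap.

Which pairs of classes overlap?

Sorted by start: Cardio Basics, Spin Blast, Cardio Fusion, Strength Express, Rowing 45, Spin 45, Barre Intro, Dance Lab.
Spin Blast starts after Cardio Basics ends, so Cardio Basics has no further overlaps.
Cardio Fusion starts before Spin Blast ends → Spin Blast and Cardio Fusion overlap.
Strength Express starts after Spin Blast ends, so Spin Blast has no further overlaps.
Strength Express starts exactly when Cardio Fusion ends (back-to-back, no overlap), so Cardio Fusion has no further overlaps.
Rowing 45 starts after Strength Express ends, so Strength Express has no further overlaps.
Spin 45 starts after Rowing 45 ends, so Rowing 45 has no further overlaps.
Barre Intro starts after Spin 45 ends, so Spin 45 has no further overlaps.
Dance Lab starts exactly when Barre Intro ends (back-to-back, no overlap).

Cardio Fusion & Spin Blast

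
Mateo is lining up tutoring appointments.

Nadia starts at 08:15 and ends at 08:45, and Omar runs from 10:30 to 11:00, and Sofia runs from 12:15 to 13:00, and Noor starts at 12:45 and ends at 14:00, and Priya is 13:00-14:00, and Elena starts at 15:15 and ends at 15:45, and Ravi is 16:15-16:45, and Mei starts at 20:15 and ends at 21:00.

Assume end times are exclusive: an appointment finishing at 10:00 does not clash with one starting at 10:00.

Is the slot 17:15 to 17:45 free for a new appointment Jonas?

Nadia: ends 08:45 at or before Jonas starts 17:15 → clear.
Omar: ends 11:00 at or before Jonas starts 17:15 → clear.
Sofia: ends 13:00 at or before Jonas starts 17:15 → clear.
Noor: ends 14:00 at or before Jonas starts 17:15 → clear.
Priya: ends 14:00 at or before Jonas starts 17:15 → clear.
Elena: ends 15:45 at or before Jonas starts 17:15 → clear.
Ravi: ends 16:45 at or before Jonas starts 17:15 → clear.
Mei: starts 20:15 at or after Jonas ends 17:45 → clear.

Yes — the slot is free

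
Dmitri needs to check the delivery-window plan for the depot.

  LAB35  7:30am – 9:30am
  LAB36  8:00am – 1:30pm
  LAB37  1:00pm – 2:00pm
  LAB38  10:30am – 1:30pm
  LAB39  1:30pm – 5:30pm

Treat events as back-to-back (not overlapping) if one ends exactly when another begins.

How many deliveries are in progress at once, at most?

3

Sweep the timeline, counting +1 at each start and −1 at each end (ends before starts at a tie):
7:30am start LAB35 → 1
8:00am start LAB36 → 2
9:30am end LAB35 → 1
10:30am start LAB38 → 2
1:00pm start LAB37 → 3
1:30pm end LAB36 → 2
1:30pm end LAB38 → 1
1:30pm start LAB39 → 2
2:00pm end LAB37 → 1
5:30pm end LAB39 → 0
Peak is 3, at 1:00pm (LAB36, LAB37, LAB38).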